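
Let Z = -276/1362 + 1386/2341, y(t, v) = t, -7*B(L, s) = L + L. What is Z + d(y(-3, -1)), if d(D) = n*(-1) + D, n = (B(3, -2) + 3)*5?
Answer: -49566520/3719849 ≈ -13.325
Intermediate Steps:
B(L, s) = -2*L/7 (B(L, s) = -(L + L)/7 = -2*L/7)
Z = 206936/531407 (Z = -276*1/1362 + 1386*(1/2341) = -46/227 + 1386/2341 = 206936/531407 ≈ 0.38941)
n = 75/7 (n = (-2/7*3 + 3)*5 = (-6/7 + 3)*5 = (15/7)*5 = 75/7 ≈ 10.714)
d(D) = -75/7 + D (d(D) = (75/7)*(-1) + D = -75/7 + D)
Z + d(y(-3, -1)) = 206936/531407 + (-75/7 - 3) = 206936/531407 - 96/7 = -49566520/3719849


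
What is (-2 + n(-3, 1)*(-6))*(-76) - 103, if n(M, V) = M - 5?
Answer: -3599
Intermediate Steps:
n(M, V) = -5 + M
(-2 + n(-3, 1)*(-6))*(-76) - 103 = (-2 + (-5 - 3)*(-6))*(-76) - 103 = (-2 - 8*(-6))*(-76) - 103 = (-2 + 48)*(-76) - 103 = 46*(-76) - 103 = -3496 - 103 = -3599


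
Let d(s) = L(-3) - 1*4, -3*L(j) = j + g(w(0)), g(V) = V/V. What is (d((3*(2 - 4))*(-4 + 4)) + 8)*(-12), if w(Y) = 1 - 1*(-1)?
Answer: -56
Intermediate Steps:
w(Y) = 2 (w(Y) = 1 + 1 = 2)
g(V) = 1
L(j) = -⅓ - j/3 (L(j) = -(j + 1)/3 = -(1 + j)/3 = -⅓ - j/3)
d(s) = -10/3 (d(s) = (-⅓ - ⅓*(-3)) - 1*4 = (-⅓ + 1) - 4 = ⅔ - 4 = -10/3)
(d((3*(2 - 4))*(-4 + 4)) + 8)*(-12) = (-10/3 + 8)*(-12) = (14/3)*(-12) = -56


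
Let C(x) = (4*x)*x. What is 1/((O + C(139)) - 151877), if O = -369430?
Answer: -1/444023 ≈ -2.2521e-6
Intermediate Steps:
C(x) = 4*x**2
1/((O + C(139)) - 151877) = 1/((-369430 + 4*139**2) - 151877) = 1/((-369430 + 4*19321) - 151877) = 1/((-369430 + 77284) - 151877) = 1/(-292146 - 151877) = 1/(-444023) = -1/444023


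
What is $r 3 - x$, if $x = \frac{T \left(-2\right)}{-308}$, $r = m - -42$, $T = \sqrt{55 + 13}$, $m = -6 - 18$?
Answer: $54 - \frac{\sqrt{17}}{77} \approx 53.946$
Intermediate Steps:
$m = -24$ ($m = -6 - 18 = -24$)
$T = 2 \sqrt{17}$ ($T = \sqrt{68} = 2 \sqrt{17} \approx 8.2462$)
$r = 18$ ($r = -24 - -42 = -24 + 42 = 18$)
$x = \frac{\sqrt{17}}{77}$ ($x = \frac{2 \sqrt{17} \left(-2\right)}{-308} = - 4 \sqrt{17} \left(- \frac{1}{308}\right) = \frac{\sqrt{17}}{77} \approx 0.053547$)
$r 3 - x = 18 \cdot 3 - \frac{\sqrt{17}}{77} = 54 - \frac{\sqrt{17}}{77}$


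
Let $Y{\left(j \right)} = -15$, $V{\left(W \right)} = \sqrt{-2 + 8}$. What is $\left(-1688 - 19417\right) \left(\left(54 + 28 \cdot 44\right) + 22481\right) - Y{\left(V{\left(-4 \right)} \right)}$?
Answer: $-501602520$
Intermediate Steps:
$V{\left(W \right)} = \sqrt{6}$
$\left(-1688 - 19417\right) \left(\left(54 + 28 \cdot 44\right) + 22481\right) - Y{\left(V{\left(-4 \right)} \right)} = \left(-1688 - 19417\right) \left(\left(54 + 28 \cdot 44\right) + 22481\right) - -15 = - 21105 \left(\left(54 + 1232\right) + 22481\right) + 15 = - 21105 \left(1286 + 22481\right) + 15 = \left(-21105\right) 23767 + 15 = -501602535 + 15 = -501602520$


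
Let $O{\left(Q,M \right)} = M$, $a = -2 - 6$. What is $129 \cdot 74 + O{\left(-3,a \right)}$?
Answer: $9538$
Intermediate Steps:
$a = -8$ ($a = -2 - 6 = -8$)
$129 \cdot 74 + O{\left(-3,a \right)} = 129 \cdot 74 - 8 = 9546 - 8 = 9538$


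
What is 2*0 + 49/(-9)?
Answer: -49/9 ≈ -5.4444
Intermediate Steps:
2*0 + 49/(-9) = 0 + 49*(-1/9) = 0 - 49/9 = -49/9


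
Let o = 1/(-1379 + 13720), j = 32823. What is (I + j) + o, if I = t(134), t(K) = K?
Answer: 406722338/12341 ≈ 32957.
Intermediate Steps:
I = 134
o = 1/12341 ≈ 8.1031e-5
(I + j) + o = (134 + 32823) + 1/12341 = 32957 + 1/12341 = 406722338/12341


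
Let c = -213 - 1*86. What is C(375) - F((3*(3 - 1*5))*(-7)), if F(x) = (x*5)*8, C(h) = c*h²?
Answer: -42048555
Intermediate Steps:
c = -299 (c = -213 - 86 = -299)
C(h) = -299*h²
F(x) = 40*x (F(x) = (5*x)*8 = 40*x)
C(375) - F((3*(3 - 1*5))*(-7)) = -299*375² - 40*(3*(3 - 1*5))*(-7) = -299*140625 - 40*(3*(3 - 5))*(-7) = -42046875 - 40*(3*(-2))*(-7) = -42046875 - 40*(-6*(-7)) = -42046875 - 40*42 = -42046875 - 1*1680 = -42046875 - 1680 = -42048555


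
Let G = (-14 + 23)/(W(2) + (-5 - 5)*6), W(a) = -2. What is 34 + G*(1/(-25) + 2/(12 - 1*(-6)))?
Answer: 26342/775 ≈ 33.990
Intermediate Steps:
G = -9/62 (G = (-14 + 23)/(-2 + (-5 - 5)*6) = 9/(-2 - 10*6) = 9/(-2 - 60) = 9/(-62) = 9*(-1/62) = -9/62 ≈ -0.14516)
34 + G*(1/(-25) + 2/(12 - 1*(-6))) = 34 - 9*(1/(-25) + 2/(12 - 1*(-6)))/62 = 34 - 9*(1*(-1/25) + 2/(12 + 6))/62 = 34 - 9*(-1/25 + 2/18)/62 = 34 - 9*(-1/25 + 2*(1/18))/62 = 34 - 9*(-1/25 + 1/9)/62 = 34 - 9/62*16/225 = 34 - 8/775 = 26342/775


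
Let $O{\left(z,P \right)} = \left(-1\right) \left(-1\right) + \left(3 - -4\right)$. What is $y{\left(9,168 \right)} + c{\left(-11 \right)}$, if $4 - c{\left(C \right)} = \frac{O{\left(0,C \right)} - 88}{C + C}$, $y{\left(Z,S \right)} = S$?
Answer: $\frac{1852}{11} \approx 168.36$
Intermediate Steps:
$O{\left(z,P \right)} = 8$ ($O{\left(z,P \right)} = 1 + \left(3 + 4\right) = 1 + 7 = 8$)
$c{\left(C \right)} = 4 + \frac{40}{C}$ ($c{\left(C \right)} = 4 - \frac{8 - 88}{C + C} = 4 - - \frac{80}{2 C} = 4 - - 80 \frac{1}{2 C} = 4 - - \frac{40}{C} = 4 + \frac{40}{C}$)
$y{\left(9,168 \right)} + c{\left(-11 \right)} = 168 + \left(4 + \frac{40}{-11}\right) = 168 + \left(4 + 40 \left(- \frac{1}{11}\right)\right) = 168 + \left(4 - \frac{40}{11}\right) = 168 + \frac{4}{11} = \frac{1852}{11}$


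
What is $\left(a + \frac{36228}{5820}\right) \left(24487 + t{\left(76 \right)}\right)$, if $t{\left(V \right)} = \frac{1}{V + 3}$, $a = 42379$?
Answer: $\frac{39766660895316}{38315} \approx 1.0379 \cdot 10^{9}$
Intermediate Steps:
$t{\left(V \right)} = \frac{1}{3 + V}$
$\left(a + \frac{36228}{5820}\right) \left(24487 + t{\left(76 \right)}\right) = \left(42379 + \frac{36228}{5820}\right) \left(24487 + \frac{1}{3 + 76}\right) = \left(42379 + 36228 \cdot \frac{1}{5820}\right) \left(24487 + \frac{1}{79}\right) = \left(42379 + \frac{3019}{485}\right) \left(24487 + \frac{1}{79}\right) = \frac{20556834}{485} \cdot \frac{1934474}{79} = \frac{39766660895316}{38315}$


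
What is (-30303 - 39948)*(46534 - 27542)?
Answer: -1334206992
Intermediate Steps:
(-30303 - 39948)*(46534 - 27542) = -70251*18992 = -1334206992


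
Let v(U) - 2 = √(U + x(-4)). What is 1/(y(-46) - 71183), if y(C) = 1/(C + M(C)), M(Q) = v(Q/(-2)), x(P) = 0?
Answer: -136173123/9693214546562 + √23/9693214546562 ≈ -1.4048e-5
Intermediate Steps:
v(U) = 2 + √U (v(U) = 2 + √(U + 0) = 2 + √U)
M(Q) = 2 + √2*√(-Q)/2 (M(Q) = 2 + √(Q/(-2)) = 2 + √(Q*(-½)) = 2 + √(-Q/2) = 2 + √2*√(-Q)/2)
y(C) = 1/(2 + C + √2*√(-C)/2) (y(C) = 1/(C + (2 + √2*√(-C)/2)) = 1/(2 + C + √2*√(-C)/2))
1/(y(-46) - 71183) = 1/(2/(4 + 2*(-46) + √2*√(-1*(-46))) - 71183) = 1/(2/(4 - 92 + √2*√46) - 71183) = 1/(2/(4 - 92 + 2*√23) - 71183) = 1/(2/(-88 + 2*√23) - 71183) = 1/(-71183 + 2/(-88 + 2*√23))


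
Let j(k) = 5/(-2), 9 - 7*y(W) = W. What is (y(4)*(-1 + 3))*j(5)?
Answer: -25/7 ≈ -3.5714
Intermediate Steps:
y(W) = 9/7 - W/7
j(k) = -5/2 (j(k) = 5*(-½) = -5/2)
(y(4)*(-1 + 3))*j(5) = ((9/7 - ⅐*4)*(-1 + 3))*(-5/2) = ((9/7 - 4/7)*2)*(-5/2) = ((5/7)*2)*(-5/2) = (10/7)*(-5/2) = -25/7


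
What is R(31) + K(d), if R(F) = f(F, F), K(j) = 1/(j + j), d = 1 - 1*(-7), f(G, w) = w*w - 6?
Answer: 15281/16 ≈ 955.06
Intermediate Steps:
f(G, w) = -6 + w**2 (f(G, w) = w**2 - 6 = -6 + w**2)
d = 8 (d = 1 + 7 = 8)
K(j) = 1/(2*j)
R(F) = -6 + F**2
R(31) + K(d) = (-6 + 31**2) + (1/2)/8 = (-6 + 961) + (1/2)*(1/8) = 955 + 1/16 = 15281/16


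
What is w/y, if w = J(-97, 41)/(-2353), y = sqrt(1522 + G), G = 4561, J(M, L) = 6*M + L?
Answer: 541*sqrt(6083)/14313299 ≈ 0.0029479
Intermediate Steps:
J(M, L) = L + 6*M
y = sqrt(6083) (y = sqrt(1522 + 4561) = sqrt(6083) ≈ 77.994)
w = 541/2353 (w = (41 + 6*(-97))/(-2353) = (41 - 582)*(-1/2353) = -541*(-1/2353) = 541/2353 ≈ 0.22992)
w/y = 541/(2353*(sqrt(6083))) = 541*(sqrt(6083)/6083)/2353 = 541*sqrt(6083)/14313299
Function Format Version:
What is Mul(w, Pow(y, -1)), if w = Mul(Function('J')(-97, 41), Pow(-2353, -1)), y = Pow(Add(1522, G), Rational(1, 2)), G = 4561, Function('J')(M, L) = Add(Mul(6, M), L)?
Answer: Mul(Rational(541, 14313299), Pow(6083, Rational(1, 2))) ≈ 0.0029479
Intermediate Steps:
Function('J')(M, L) = Add(L, Mul(6, M))
y = Pow(6083, Rational(1, 2)) (y = Pow(Add(1522, 4561), Rational(1, 2)) = Pow(6083, Rational(1, 2)) ≈ 77.994)
w = Rational(541, 2353) (w = Mul(Add(41, Mul(6, -97)), Pow(-2353, -1)) = Mul(Add(41, -582), Rational(-1, 2353)) = Mul(-541, Rational(-1, 2353)) = Rational(541, 2353) ≈ 0.22992)
Mul(w, Pow(y, -1)) = Mul(Rational(541, 2353), Pow(Pow(6083, Rational(1, 2)), -1)) = Mul(Rational(541, 2353), Mul(Rational(1, 6083), Pow(6083, Rational(1, 2)))) = Mul(Rational(541, 14313299), Pow(6083, Rational(1, 2)))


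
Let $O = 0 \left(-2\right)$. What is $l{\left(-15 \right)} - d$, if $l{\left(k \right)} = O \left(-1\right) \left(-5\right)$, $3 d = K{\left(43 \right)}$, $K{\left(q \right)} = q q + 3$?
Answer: $- \frac{1852}{3} \approx -617.33$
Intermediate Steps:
$O = 0$
$K{\left(q \right)} = 3 + q^{2}$ ($K{\left(q \right)} = q^{2} + 3 = 3 + q^{2}$)
$d = \frac{1852}{3}$ ($d = \frac{3 + 43^{2}}{3} = \frac{3 + 1849}{3} = \frac{1}{3} \cdot 1852 = \frac{1852}{3} \approx 617.33$)
$l{\left(k \right)} = 0$ ($l{\left(k \right)} = 0 \left(-1\right) \left(-5\right) = 0 \left(-5\right) = 0$)
$l{\left(-15 \right)} - d = 0 - \frac{1852}{3} = - \frac{1852}{3}$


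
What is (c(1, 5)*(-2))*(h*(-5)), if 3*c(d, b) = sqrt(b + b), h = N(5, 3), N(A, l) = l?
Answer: 10*sqrt(10) ≈ 31.623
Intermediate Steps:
h = 3
c(d, b) = sqrt(2)*sqrt(b)/3 (c(d, b) = sqrt(b + b)/3 = sqrt(2*b)/3 = (sqrt(2)*sqrt(b))/3 = sqrt(2)*sqrt(b)/3)
(c(1, 5)*(-2))*(h*(-5)) = ((sqrt(2)*sqrt(5)/3)*(-2))*(3*(-5)) = ((sqrt(10)/3)*(-2))*(-15) = -2*sqrt(10)/3*(-15) = 10*sqrt(10)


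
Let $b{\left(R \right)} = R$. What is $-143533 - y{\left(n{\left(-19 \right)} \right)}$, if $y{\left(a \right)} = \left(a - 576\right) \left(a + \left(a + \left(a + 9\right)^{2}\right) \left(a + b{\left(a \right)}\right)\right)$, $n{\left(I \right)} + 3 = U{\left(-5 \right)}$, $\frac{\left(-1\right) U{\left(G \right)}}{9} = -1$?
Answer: $1439927$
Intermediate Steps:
$U{\left(G \right)} = 9$ ($U{\left(G \right)} = \left(-9\right) \left(-1\right) = 9$)
$n{\left(I \right)} = 6$ ($n{\left(I \right)} = -3 + 9 = 6$)
$y{\left(a \right)} = \left(-576 + a\right) \left(a + 2 a \left(a + \left(9 + a\right)^{2}\right)\right)$ ($y{\left(a \right)} = \left(a - 576\right) \left(a + \left(a + \left(a + 9\right)^{2}\right) \left(a + a\right)\right) = \left(-576 + a\right) \left(a + \left(a + \left(9 + a\right)^{2}\right) 2 a\right) = \left(-576 + a\right) \left(a + 2 a \left(a + \left(9 + a\right)^{2}\right)\right)$)
$-143533 - y{\left(n{\left(-19 \right)} \right)} = -143533 - 6 \left(-93888 - 130350 - 1114 \cdot 6^{2} + 2 \cdot 6^{3}\right) = -143533 - 6 \left(-93888 - 130350 - 40104 + 2 \cdot 216\right) = -143533 - 6 \left(-93888 - 130350 - 40104 + 432\right) = -143533 - 6 \left(-263910\right) = -143533 - -1583460 = -143533 + 1583460 = 1439927$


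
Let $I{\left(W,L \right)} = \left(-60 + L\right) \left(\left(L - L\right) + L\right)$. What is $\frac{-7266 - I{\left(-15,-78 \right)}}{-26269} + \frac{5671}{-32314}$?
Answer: $\frac{4052803}{7933238} \approx 0.51086$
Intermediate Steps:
$I{\left(W,L \right)} = L \left(-60 + L\right)$ ($I{\left(W,L \right)} = \left(-60 + L\right) \left(0 + L\right) = \left(-60 + L\right) L = L \left(-60 + L\right)$)
$\frac{-7266 - I{\left(-15,-78 \right)}}{-26269} + \frac{5671}{-32314} = \frac{-7266 - - 78 \left(-60 - 78\right)}{-26269} + \frac{5671}{-32314} = \left(-7266 - \left(-78\right) \left(-138\right)\right) \left(- \frac{1}{26269}\right) + 5671 \left(- \frac{1}{32314}\right) = \left(-7266 - 10764\right) \left(- \frac{1}{26269}\right) - \frac{53}{302} = \left(-18030\right) \left(- \frac{1}{26269}\right) - \frac{53}{302} = \frac{18030}{26269} - \frac{53}{302} = \frac{4052803}{7933238}$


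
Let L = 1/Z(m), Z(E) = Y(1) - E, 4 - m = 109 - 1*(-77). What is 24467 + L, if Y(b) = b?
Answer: 4477462/183 ≈ 24467.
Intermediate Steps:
m = -182 (m = 4 - (109 - 1*(-77)) = 4 - (109 + 77) = 4 - 1*186 = 4 - 186 = -182)
Z(E) = 1 - E
L = 1/183 (L = 1/(1 - 1*(-182)) = 1/(1 + 182) = 1/183 ≈ 0.0054645)
24467 + L = 24467 + 1/183 = 4477462/183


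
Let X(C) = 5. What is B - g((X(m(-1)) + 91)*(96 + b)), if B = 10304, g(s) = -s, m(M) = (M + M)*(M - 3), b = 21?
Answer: 21536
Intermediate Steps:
m(M) = 2*M*(-3 + M) (m(M) = (2*M)*(-3 + M) = 2*M*(-3 + M))
B - g((X(m(-1)) + 91)*(96 + b)) = 10304 - (-1)*(5 + 91)*(96 + 21) = 10304 - (-1)*96*117 = 10304 - (-1)*11232 = 10304 - 1*(-11232) = 10304 + 11232 = 21536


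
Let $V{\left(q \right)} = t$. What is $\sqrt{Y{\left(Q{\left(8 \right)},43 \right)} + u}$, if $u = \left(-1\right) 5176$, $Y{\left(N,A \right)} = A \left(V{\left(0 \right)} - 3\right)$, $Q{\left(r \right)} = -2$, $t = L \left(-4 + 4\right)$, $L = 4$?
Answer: $i \sqrt{5305} \approx 72.835 i$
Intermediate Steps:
$t = 0$ ($t = 4 \left(-4 + 4\right) = 4 \cdot 0 = 0$)
$V{\left(q \right)} = 0$
$Y{\left(N,A \right)} = - 3 A$ ($Y{\left(N,A \right)} = A \left(0 - 3\right) = A \left(-3\right) = - 3 A$)
$u = -5176$
$\sqrt{Y{\left(Q{\left(8 \right)},43 \right)} + u} = \sqrt{\left(-3\right) 43 - 5176} = \sqrt{-129 - 5176} = \sqrt{-5305} = i \sqrt{5305}$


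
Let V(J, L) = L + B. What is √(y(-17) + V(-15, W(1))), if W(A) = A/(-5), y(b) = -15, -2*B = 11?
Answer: 3*I*√230/10 ≈ 4.5497*I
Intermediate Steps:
B = -11/2 (B = -½*11 = -11/2 ≈ -5.5000)
W(A) = -A/5 (W(A) = A*(-⅕) = -A/5)
V(J, L) = -11/2 + L (V(J, L) = L - 11/2 = -11/2 + L)
√(y(-17) + V(-15, W(1))) = √(-15 + (-11/2 - ⅕*1)) = √(-15 + (-11/2 - ⅕)) = √(-15 - 57/10) = √(-207/10) = 3*I*√230/10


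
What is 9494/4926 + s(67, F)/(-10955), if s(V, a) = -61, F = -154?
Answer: 52153628/26982165 ≈ 1.9329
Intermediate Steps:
9494/4926 + s(67, F)/(-10955) = 9494/4926 - 61/(-10955) = 9494*(1/4926) - 61*(-1/10955) = 4747/2463 + 61/10955 = 52153628/26982165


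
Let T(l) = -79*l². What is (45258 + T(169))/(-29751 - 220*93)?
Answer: 2211061/50211 ≈ 44.035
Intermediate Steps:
(45258 + T(169))/(-29751 - 220*93) = (45258 - 79*169²)/(-29751 - 220*93) = (45258 - 79*28561)/(-29751 - 20460) = (45258 - 2256319)/(-50211) = -2211061*(-1/50211) = 2211061/50211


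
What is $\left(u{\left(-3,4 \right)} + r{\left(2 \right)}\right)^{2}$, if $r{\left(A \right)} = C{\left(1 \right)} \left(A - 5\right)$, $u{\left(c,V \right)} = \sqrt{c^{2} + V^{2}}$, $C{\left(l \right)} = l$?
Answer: $4$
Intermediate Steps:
$u{\left(c,V \right)} = \sqrt{V^{2} + c^{2}}$
$r{\left(A \right)} = -5 + A$ ($r{\left(A \right)} = 1 \left(A - 5\right) = 1 \left(-5 + A\right) = -5 + A$)
$\left(u{\left(-3,4 \right)} + r{\left(2 \right)}\right)^{2} = \left(\sqrt{4^{2} + \left(-3\right)^{2}} + \left(-5 + 2\right)\right)^{2} = \left(\sqrt{16 + 9} - 3\right)^{2} = \left(\sqrt{25} - 3\right)^{2} = \left(5 - 3\right)^{2} = 2^{2} = 4$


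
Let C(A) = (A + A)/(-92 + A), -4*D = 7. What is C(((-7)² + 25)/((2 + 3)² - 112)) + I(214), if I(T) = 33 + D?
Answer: 505171/16156 ≈ 31.268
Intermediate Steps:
D = -7/4 (D = -¼*7 = -7/4 ≈ -1.7500)
C(A) = 2*A/(-92 + A) (C(A) = (2*A)/(-92 + A) = 2*A/(-92 + A))
I(T) = 125/4 (I(T) = 33 - 7/4 = 125/4)
C(((-7)² + 25)/((2 + 3)² - 112)) + I(214) = 2*(((-7)² + 25)/((2 + 3)² - 112))/(-92 + ((-7)² + 25)/((2 + 3)² - 112)) + 125/4 = 2*((49 + 25)/(5² - 112))/(-92 + (49 + 25)/(5² - 112)) + 125/4 = 2*(74/(25 - 112))/(-92 + 74/(25 - 112)) + 125/4 = 2*(74/(-87))/(-92 + 74/(-87)) + 125/4 = 2*(74*(-1/87))/(-92 + 74*(-1/87)) + 125/4 = 2*(-74/87)/(-92 - 74/87) + 125/4 = 2*(-74/87)/(-8078/87) + 125/4 = 2*(-74/87)*(-87/8078) + 125/4 = 74/4039 + 125/4 = 505171/16156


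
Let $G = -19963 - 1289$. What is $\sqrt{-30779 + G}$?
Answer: $i \sqrt{52031} \approx 228.1 i$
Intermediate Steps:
$G = -21252$ ($G = -19963 - 1289 = -21252$)
$\sqrt{-30779 + G} = \sqrt{-30779 - 21252} = \sqrt{-52031} = i \sqrt{52031}$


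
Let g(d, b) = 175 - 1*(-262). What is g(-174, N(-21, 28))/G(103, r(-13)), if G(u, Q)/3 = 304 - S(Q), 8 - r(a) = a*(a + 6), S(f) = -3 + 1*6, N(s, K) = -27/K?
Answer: 437/903 ≈ 0.48394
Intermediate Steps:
S(f) = 3 (S(f) = -3 + 6 = 3)
r(a) = 8 - a*(6 + a) (r(a) = 8 - a*(a + 6) = 8 - a*(6 + a))
G(u, Q) = 903 (G(u, Q) = 3*(304 - 1*3) = 3*(304 - 3) = 3*301 = 903)
g(d, b) = 437 (g(d, b) = 175 + 262 = 437)
g(-174, N(-21, 28))/G(103, r(-13)) = 437/903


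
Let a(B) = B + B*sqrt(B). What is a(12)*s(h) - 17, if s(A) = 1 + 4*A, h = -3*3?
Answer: -437 - 840*sqrt(3) ≈ -1891.9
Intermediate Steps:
h = -9
a(B) = B + B**(3/2)
a(12)*s(h) - 17 = (12 + 12**(3/2))*(1 + 4*(-9)) - 17 = (12 + 24*sqrt(3))*(1 - 36) - 17 = (12 + 24*sqrt(3))*(-35) - 17 = (-420 - 840*sqrt(3)) - 17 = -437 - 840*sqrt(3)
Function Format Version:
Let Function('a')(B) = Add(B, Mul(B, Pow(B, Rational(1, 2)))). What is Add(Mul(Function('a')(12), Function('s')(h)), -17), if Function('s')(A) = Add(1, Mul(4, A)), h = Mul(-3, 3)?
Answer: Add(-437, Mul(-840, Pow(3, Rational(1, 2)))) ≈ -1891.9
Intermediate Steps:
h = -9
Function('a')(B) = Add(B, Pow(B, Rational(3, 2)))
Add(Mul(Function('a')(12), Function('s')(h)), -17) = Add(Mul(Add(12, Pow(12, Rational(3, 2))), Add(1, Mul(4, -9))), -17) = Add(Mul(Add(12, Mul(24, Pow(3, Rational(1, 2)))), Add(1, -36)), -17) = Add(Mul(Add(12, Mul(24, Pow(3, Rational(1, 2)))), -35), -17) = Add(Add(-420, Mul(-840, Pow(3, Rational(1, 2)))), -17) = Add(-437, Mul(-840, Pow(3, Rational(1, 2))))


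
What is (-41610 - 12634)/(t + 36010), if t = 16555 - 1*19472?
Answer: -54244/33093 ≈ -1.6391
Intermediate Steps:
t = -2917 (t = 16555 - 19472 = -2917)
(-41610 - 12634)/(t + 36010) = (-41610 - 12634)/(-2917 + 36010) = -54244/33093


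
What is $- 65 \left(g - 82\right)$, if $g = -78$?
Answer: $10400$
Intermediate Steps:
$- 65 \left(g - 82\right) = - 65 \left(-78 - 82\right) = \left(-65\right) \left(-160\right) = 10400$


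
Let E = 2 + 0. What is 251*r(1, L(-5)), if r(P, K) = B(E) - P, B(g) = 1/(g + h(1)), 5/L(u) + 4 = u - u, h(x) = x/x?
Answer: -502/3 ≈ -167.33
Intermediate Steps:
h(x) = 1
L(u) = -5/4 (L(u) = 5/(-4 + (u - u)) = 5/(-4 + 0) = 5/(-4) = 5*(-1/4) = -5/4)
E = 2
B(g) = 1/(1 + g) (B(g) = 1/(g + 1) = 1/(1 + g))
r(P, K) = 1/3 - P (r(P, K) = 1/(1 + 2) - P = 1/3 - P)
251*r(1, L(-5)) = 251*(1/3 - 1*1) = 251*(1/3 - 1) = 251*(-2/3) = -502/3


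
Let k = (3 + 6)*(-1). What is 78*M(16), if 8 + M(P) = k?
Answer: -1326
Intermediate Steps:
k = -9 (k = 9*(-1) = -9)
M(P) = -17 (M(P) = -8 - 9 = -17)
78*M(16) = 78*(-17) = -1326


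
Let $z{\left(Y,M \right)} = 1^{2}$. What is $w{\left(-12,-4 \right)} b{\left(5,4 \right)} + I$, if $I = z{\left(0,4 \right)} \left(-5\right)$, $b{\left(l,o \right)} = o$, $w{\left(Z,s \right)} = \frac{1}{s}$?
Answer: $-6$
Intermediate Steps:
$z{\left(Y,M \right)} = 1$
$I = -5$ ($I = 1 \left(-5\right) = -5$)
$w{\left(-12,-4 \right)} b{\left(5,4 \right)} + I = \frac{1}{-4} \cdot 4 - 5 = \left(- \frac{1}{4}\right) 4 - 5 = -1 - 5 = -6$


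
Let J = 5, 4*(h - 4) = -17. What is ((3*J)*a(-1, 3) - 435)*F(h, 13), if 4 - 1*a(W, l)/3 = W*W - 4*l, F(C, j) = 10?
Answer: 2400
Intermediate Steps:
h = -¼ (h = 4 + (¼)*(-17) = 4 - 17/4 = -¼ ≈ -0.25000)
a(W, l) = 12 - 3*W² + 12*l (a(W, l) = 12 - 3*(W*W - 4*l) = 12 - 3*(W² - 4*l) = 12 + (-3*W² + 12*l) = 12 - 3*W² + 12*l)
((3*J)*a(-1, 3) - 435)*F(h, 13) = ((3*5)*(12 - 3*(-1)² + 12*3) - 435)*10 = (15*(12 - 3*1 + 36) - 435)*10 = (15*(12 - 3 + 36) - 435)*10 = (15*45 - 435)*10 = (675 - 435)*10 = 240*10 = 2400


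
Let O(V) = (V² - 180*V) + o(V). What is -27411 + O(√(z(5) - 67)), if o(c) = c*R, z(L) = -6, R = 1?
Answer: -27484 - 179*I*√73 ≈ -27484.0 - 1529.4*I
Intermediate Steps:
o(c) = c (o(c) = c*1 = c)
O(V) = V² - 179*V (O(V) = (V² - 180*V) + V = V² - 179*V)
-27411 + O(√(z(5) - 67)) = -27411 + √(-6 - 67)*(-179 + √(-6 - 67)) = -27411 + √(-73)*(-179 + √(-73)) = -27411 + (I*√73)*(-179 + I*√73) = -27411 + I*√73*(-179 + I*√73)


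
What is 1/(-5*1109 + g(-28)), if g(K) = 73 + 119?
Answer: -1/5353 ≈ -0.00018681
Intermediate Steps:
g(K) = 192
1/(-5*1109 + g(-28)) = 1/(-5*1109 + 192) = 1/(-5545 + 192) = 1/(-5353) = -1/5353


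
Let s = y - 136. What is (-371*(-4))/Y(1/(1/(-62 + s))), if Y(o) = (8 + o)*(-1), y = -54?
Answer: 371/61 ≈ 6.0820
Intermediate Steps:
s = -190 (s = -54 - 136 = -190)
Y(o) = -8 - o
(-371*(-4))/Y(1/(1/(-62 + s))) = (-371*(-4))/(-8 - 1/(1/(-62 - 190))) = 1484/(-8 - 1/(1/(-252))) = 1484/(-8 - 1/(-1/252)) = 1484/(-8 - 1*(-252)) = 1484/(-8 + 252) = 1484/244 = 1484*(1/244) = 371/61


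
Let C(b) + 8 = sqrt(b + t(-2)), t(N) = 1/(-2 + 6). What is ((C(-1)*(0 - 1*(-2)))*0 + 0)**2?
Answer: 0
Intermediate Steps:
t(N) = 1/4
C(b) = -8 + sqrt(1/4 + b) (C(b) = -8 + sqrt(b + 1/4) = -8 + sqrt(1/4 + b))
((C(-1)*(0 - 1*(-2)))*0 + 0)**2 = (((-8 + sqrt(1 + 4*(-1))/2)*(0 - 1*(-2)))*0 + 0)**2 = (((-8 + sqrt(1 - 4)/2)*(0 + 2))*0 + 0)**2 = (((-8 + sqrt(-3)/2)*2)*0 + 0)**2 = (((-8 + (I*sqrt(3))/2)*2)*0 + 0)**2 = (((-8 + I*sqrt(3)/2)*2)*0 + 0)**2 = ((-16 + I*sqrt(3))*0 + 0)**2 = (0 + 0)**2 = 0**2 = 0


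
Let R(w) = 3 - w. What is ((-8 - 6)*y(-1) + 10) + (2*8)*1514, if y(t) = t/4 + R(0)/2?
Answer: 48433/2 ≈ 24217.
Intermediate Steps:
y(t) = 3/2 + t/4 (y(t) = t/4 + (3 - 1*0)/2 = t*(¼) + (3 + 0)*(½) = t/4 + 3*(½) = t/4 + 3/2 = 3/2 + t/4)
((-8 - 6)*y(-1) + 10) + (2*8)*1514 = ((-8 - 6)*(3/2 + (¼)*(-1)) + 10) + (2*8)*1514 = (-14*(3/2 - ¼) + 10) + 16*1514 = (-14*5/4 + 10) + 24224 = (-35/2 + 10) + 24224 = -15/2 + 24224 = 48433/2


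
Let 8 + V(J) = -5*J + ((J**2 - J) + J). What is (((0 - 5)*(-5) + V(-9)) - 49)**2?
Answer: 8836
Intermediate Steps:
V(J) = -8 + J**2 - 5*J (V(J) = -8 + (-5*J + ((J**2 - J) + J)) = -8 + (-5*J + J**2) = -8 + (J**2 - 5*J) = -8 + J**2 - 5*J)
(((0 - 5)*(-5) + V(-9)) - 49)**2 = (((0 - 5)*(-5) + (-8 + (-9)**2 - 5*(-9))) - 49)**2 = ((-5*(-5) + (-8 + 81 + 45)) - 49)**2 = ((25 + 118) - 49)**2 = (143 - 49)**2 = 94**2 = 8836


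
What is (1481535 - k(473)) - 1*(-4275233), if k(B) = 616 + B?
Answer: 5755679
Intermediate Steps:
(1481535 - k(473)) - 1*(-4275233) = (1481535 - (616 + 473)) - 1*(-4275233) = (1481535 - 1*1089) + 4275233 = (1481535 - 1089) + 4275233 = 1480446 + 4275233 = 5755679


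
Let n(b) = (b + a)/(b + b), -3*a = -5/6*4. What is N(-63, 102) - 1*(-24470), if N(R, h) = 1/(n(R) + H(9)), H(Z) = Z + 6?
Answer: 429865624/17567 ≈ 24470.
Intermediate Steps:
a = 10/9 (a = -(-5/6)*4/3 = -(-5*⅙)*4/3 = -(-5)*4/18 = -⅓*(-10/3) = 10/9 ≈ 1.1111)
H(Z) = 6 + Z
n(b) = (10/9 + b)/(2*b) (n(b) = (b + 10/9)/(b + b) = (10/9 + b)/((2*b)) = (10/9 + b)*(1/(2*b)) = (10/9 + b)/(2*b))
N(R, h) = 1/(15 + (10 + 9*R)/(18*R)) (N(R, h) = 1/((10 + 9*R)/(18*R) + (6 + 9)) = 1/((10 + 9*R)/(18*R) + 15) = 1/(15 + (10 + 9*R)/(18*R)))
N(-63, 102) - 1*(-24470) = 18*(-63)/(10 + 279*(-63)) - 1*(-24470) = 18*(-63)/(10 - 17577) + 24470 = 18*(-63)/(-17567) + 24470 = 18*(-63)*(-1/17567) + 24470 = 1134/17567 + 24470 = 429865624/17567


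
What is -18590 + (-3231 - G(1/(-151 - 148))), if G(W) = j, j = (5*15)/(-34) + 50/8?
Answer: -1484103/68 ≈ -21825.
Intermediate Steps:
j = 275/68 (j = 75*(-1/34) + 50*(1/8) = -75/34 + 25/4 = 275/68 ≈ 4.0441)
G(W) = 275/68
-18590 + (-3231 - G(1/(-151 - 148))) = -18590 + (-3231 - 1*275/68) = -18590 + (-3231 - 275/68) = -18590 - 219983/68 = -1484103/68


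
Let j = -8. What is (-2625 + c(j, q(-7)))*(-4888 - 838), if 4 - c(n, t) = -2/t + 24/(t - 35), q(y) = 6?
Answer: 1305104276/87 ≈ 1.5001e+7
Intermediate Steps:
c(n, t) = 4 - 24/(-35 + t) + 2/t (c(n, t) = 4 - (-2/t + 24/(t - 35)) = 4 - (-2/t + 24/(-35 + t)) = 4 + (-24/(-35 + t) + 2/t) = 4 - 24/(-35 + t) + 2/t)
(-2625 + c(j, q(-7)))*(-4888 - 838) = (-2625 + 2*(-35 - 81*6 + 2*6²)/(6*(-35 + 6)))*(-4888 - 838) = (-2625 + 2*(⅙)*(-35 - 486 + 2*36)/(-29))*(-5726) = (-2625 + 2*(⅙)*(-1/29)*(-35 - 486 + 72))*(-5726) = (-2625 + 2*(⅙)*(-1/29)*(-449))*(-5726) = (-2625 + 449/87)*(-5726) = -227926/87*(-5726) = 1305104276/87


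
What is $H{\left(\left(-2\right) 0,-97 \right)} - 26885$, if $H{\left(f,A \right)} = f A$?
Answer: $-26885$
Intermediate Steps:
$H{\left(f,A \right)} = A f$
$H{\left(\left(-2\right) 0,-97 \right)} - 26885 = - 97 \left(\left(-2\right) 0\right) - 26885 = \left(-97\right) 0 - 26885 = 0 - 26885 = -26885$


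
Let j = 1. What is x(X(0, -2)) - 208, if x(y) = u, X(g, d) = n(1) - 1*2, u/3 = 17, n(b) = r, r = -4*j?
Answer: -157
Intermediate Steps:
r = -4 (r = -4*1 = -4)
n(b) = -4
u = 51 (u = 3*17 = 51)
X(g, d) = -6 (X(g, d) = -4 - 1*2 = -4 - 2 = -6)
x(y) = 51
x(X(0, -2)) - 208 = 51 - 208 = -157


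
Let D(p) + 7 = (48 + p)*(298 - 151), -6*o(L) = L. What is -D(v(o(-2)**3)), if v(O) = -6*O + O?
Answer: -63196/9 ≈ -7021.8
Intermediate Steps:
o(L) = -L/6
v(O) = -5*O
D(p) = 7049 + 147*p (D(p) = -7 + (48 + p)*(298 - 151) = -7 + (48 + p)*147 = -7 + (7056 + 147*p) = 7049 + 147*p)
-D(v(o(-2)**3)) = -(7049 + 147*(-5*(-1/6*(-2))**3)) = -(7049 + 147*(-5*(1/3)**3)) = -(7049 + 147*(-5*1/27)) = -(7049 + 147*(-5/27)) = -(7049 - 245/9) = -1*63196/9 = -63196/9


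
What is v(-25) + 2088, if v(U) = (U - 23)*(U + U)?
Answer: 4488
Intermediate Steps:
v(U) = 2*U*(-23 + U) (v(U) = (-23 + U)*(2*U) = 2*U*(-23 + U))
v(-25) + 2088 = 2*(-25)*(-23 - 25) + 2088 = 2*(-25)*(-48) + 2088 = 2400 + 2088 = 4488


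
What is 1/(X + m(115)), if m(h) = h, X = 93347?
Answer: 1/93462 ≈ 1.0700e-5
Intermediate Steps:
1/(X + m(115)) = 1/(93347 + 115) = 1/93462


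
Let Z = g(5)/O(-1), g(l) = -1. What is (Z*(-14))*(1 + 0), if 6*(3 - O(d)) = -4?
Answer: 42/11 ≈ 3.8182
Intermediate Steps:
O(d) = 11/3 (O(d) = 3 - ⅙*(-4) = 3 + ⅔ = 11/3)
Z = -3/11 (Z = -1/11/3 = -1*3/11 = -3/11 ≈ -0.27273)
(Z*(-14))*(1 + 0) = (-3/11*(-14))*(1 + 0) = (42/11)*1 = 42/11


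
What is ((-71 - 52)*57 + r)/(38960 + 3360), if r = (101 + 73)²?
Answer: 4653/8464 ≈ 0.54974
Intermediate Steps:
r = 30276 (r = 174² = 30276)
((-71 - 52)*57 + r)/(38960 + 3360) = ((-71 - 52)*57 + 30276)/(38960 + 3360) = (-123*57 + 30276)/42320 = (-7011 + 30276)*(1/42320) = 23265*(1/42320) = 4653/8464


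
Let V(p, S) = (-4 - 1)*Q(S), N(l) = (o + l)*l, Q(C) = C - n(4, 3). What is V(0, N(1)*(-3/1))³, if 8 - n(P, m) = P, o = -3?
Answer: -1000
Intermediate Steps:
n(P, m) = 8 - P
Q(C) = -4 + C (Q(C) = C - (8 - 1*4) = C - (8 - 4) = C - 1*4 = C - 4 = -4 + C)
N(l) = l*(-3 + l) (N(l) = (-3 + l)*l = l*(-3 + l))
V(p, S) = 20 - 5*S (V(p, S) = (-4 - 1)*(-4 + S) = -5*(-4 + S) = 20 - 5*S)
V(0, N(1)*(-3/1))³ = (20 - 5*1*(-3 + 1)*(-3/1))³ = (20 - 5*1*(-2)*(-3*1))³ = (20 - (-10)*(-3))³ = (20 - 5*6)³ = (20 - 30)³ = (-10)³ = -1000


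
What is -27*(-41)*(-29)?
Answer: -32103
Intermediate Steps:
-27*(-41)*(-29) = 1107*(-29) = -32103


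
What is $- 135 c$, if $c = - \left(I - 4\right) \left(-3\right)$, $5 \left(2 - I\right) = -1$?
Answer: $729$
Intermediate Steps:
$I = \frac{11}{5}$ ($I = 2 - - \frac{1}{5} = 2 + \frac{1}{5} = \frac{11}{5} \approx 2.2$)
$c = - \frac{27}{5}$ ($c = - \left(\frac{11}{5} - 4\right) \left(-3\right) = - \frac{\left(-9\right) \left(-3\right)}{5} = \left(-1\right) \frac{27}{5} = - \frac{27}{5} \approx -5.4$)
$- 135 c = \left(-135\right) \left(- \frac{27}{5}\right) = 729$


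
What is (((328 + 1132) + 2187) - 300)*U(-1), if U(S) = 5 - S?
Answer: 20082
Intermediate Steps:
(((328 + 1132) + 2187) - 300)*U(-1) = (((328 + 1132) + 2187) - 300)*(5 - 1*(-1)) = ((1460 + 2187) - 300)*(5 + 1) = (3647 - 300)*6 = 3347*6 = 20082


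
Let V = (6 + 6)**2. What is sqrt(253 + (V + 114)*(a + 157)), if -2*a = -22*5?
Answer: sqrt(54949) ≈ 234.41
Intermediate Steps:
a = 55 (a = -(-11)*5 = -1/2*(-110) = 55)
V = 144 (V = 12**2 = 144)
sqrt(253 + (V + 114)*(a + 157)) = sqrt(253 + (144 + 114)*(55 + 157)) = sqrt(253 + 258*212) = sqrt(253 + 54696) = sqrt(54949)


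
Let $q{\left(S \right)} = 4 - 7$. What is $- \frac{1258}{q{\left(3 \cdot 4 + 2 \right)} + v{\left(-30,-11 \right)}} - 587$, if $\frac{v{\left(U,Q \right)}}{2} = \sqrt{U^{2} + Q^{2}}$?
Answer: $- \frac{2395799}{4075} - \frac{2516 \sqrt{1021}}{4075} \approx -607.65$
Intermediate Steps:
$q{\left(S \right)} = -3$
$v{\left(U,Q \right)} = 2 \sqrt{Q^{2} + U^{2}}$ ($v{\left(U,Q \right)} = 2 \sqrt{U^{2} + Q^{2}} = 2 \sqrt{Q^{2} + U^{2}}$)
$- \frac{1258}{q{\left(3 \cdot 4 + 2 \right)} + v{\left(-30,-11 \right)}} - 587 = - \frac{1258}{-3 + 2 \sqrt{\left(-11\right)^{2} + \left(-30\right)^{2}}} - 587 = - \frac{1258}{-3 + 2 \sqrt{121 + 900}} - 587 = - \frac{1258}{-3 + 2 \sqrt{1021}} - 587 = -587 - \frac{1258}{-3 + 2 \sqrt{1021}}$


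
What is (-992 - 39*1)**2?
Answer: 1062961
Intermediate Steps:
(-992 - 39*1)**2 = (-992 - 39)**2 = (-1031)**2 = 1062961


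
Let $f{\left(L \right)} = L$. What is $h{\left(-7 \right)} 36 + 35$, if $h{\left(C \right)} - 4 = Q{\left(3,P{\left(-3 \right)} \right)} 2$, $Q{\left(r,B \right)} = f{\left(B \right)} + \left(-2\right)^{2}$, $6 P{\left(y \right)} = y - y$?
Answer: $467$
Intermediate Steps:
$P{\left(y \right)} = 0$ ($P{\left(y \right)} = \frac{y - y}{6} = \frac{1}{6} \cdot 0 = 0$)
$Q{\left(r,B \right)} = 4 + B$ ($Q{\left(r,B \right)} = B + \left(-2\right)^{2} = B + 4 = 4 + B$)
$h{\left(C \right)} = 12$ ($h{\left(C \right)} = 4 + \left(4 + 0\right) 2 = 4 + 4 \cdot 2 = 4 + 8 = 12$)
$h{\left(-7 \right)} 36 + 35 = 12 \cdot 36 + 35 = 432 + 35 = 467$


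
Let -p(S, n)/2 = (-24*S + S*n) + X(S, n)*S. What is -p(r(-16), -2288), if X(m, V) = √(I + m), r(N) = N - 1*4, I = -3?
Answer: 92480 - 40*I*√23 ≈ 92480.0 - 191.83*I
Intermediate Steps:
r(N) = -4 + N (r(N) = N - 4 = -4 + N)
X(m, V) = √(-3 + m)
p(S, n) = 48*S - 2*S*n - 2*S*√(-3 + S) (p(S, n) = -2*((-24*S + S*n) + √(-3 + S)*S) = -2*((-24*S + S*n) + S*√(-3 + S)) = -2*(-24*S + S*n + S*√(-3 + S)) = 48*S - 2*S*n - 2*S*√(-3 + S))
-p(r(-16), -2288) = -2*(-4 - 16)*(24 - 1*(-2288) - √(-3 + (-4 - 16))) = -2*(-20)*(24 + 2288 - √(-3 - 20)) = -2*(-20)*(24 + 2288 - √(-23)) = -2*(-20)*(24 + 2288 - I*√23) = -2*(-20)*(2312 - I*√23) = -(-92480 + 40*I*√23) = 92480 - 40*I*√23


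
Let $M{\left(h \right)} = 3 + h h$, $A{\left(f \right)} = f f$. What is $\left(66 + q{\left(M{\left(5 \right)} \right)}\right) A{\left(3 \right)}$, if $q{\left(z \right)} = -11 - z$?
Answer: $243$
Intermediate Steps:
$A{\left(f \right)} = f^{2}$
$M{\left(h \right)} = 3 + h^{2}$
$\left(66 + q{\left(M{\left(5 \right)} \right)}\right) A{\left(3 \right)} = \left(66 - 39\right) 3^{2} = \left(66 - 39\right) 9 = 27 \cdot 9 = 243$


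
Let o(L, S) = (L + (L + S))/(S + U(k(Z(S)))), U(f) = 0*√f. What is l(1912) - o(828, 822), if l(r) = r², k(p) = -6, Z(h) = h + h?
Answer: 500836515/137 ≈ 3.6557e+6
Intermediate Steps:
Z(h) = 2*h
U(f) = 0
o(L, S) = (S + 2*L)/S (o(L, S) = (L + (L + S))/(S + 0) = (S + 2*L)/S)
l(1912) - o(828, 822) = 1912² - (822 + 2*828)/822 = 3655744 - (822 + 1656)/822 = 3655744 - 2478/822 = 3655744 - 1*413/137 = 3655744 - 413/137 = 500836515/137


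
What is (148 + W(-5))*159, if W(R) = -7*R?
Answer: 29097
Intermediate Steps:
(148 + W(-5))*159 = (148 - 7*(-5))*159 = (148 + 35)*159 = 183*159 = 29097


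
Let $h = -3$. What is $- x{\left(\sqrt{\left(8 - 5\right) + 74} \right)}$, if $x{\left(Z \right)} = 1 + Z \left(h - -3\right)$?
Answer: $-1$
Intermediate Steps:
$x{\left(Z \right)} = 1$ ($x{\left(Z \right)} = 1 + Z \left(-3 - -3\right) = 1 + Z \left(-3 + 3\right) = 1 + Z 0 = 1 + 0 = 1$)
$- x{\left(\sqrt{\left(8 - 5\right) + 74} \right)} = \left(-1\right) 1 = -1$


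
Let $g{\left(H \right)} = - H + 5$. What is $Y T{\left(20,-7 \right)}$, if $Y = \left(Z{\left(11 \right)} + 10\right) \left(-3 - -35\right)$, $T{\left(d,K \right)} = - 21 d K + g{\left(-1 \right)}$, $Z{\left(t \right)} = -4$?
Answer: $565632$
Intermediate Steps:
$g{\left(H \right)} = 5 - H$
$T{\left(d,K \right)} = 6 - 21 K d$ ($T{\left(d,K \right)} = - 21 d K + \left(5 - -1\right) = - 21 K d + \left(5 + 1\right) = - 21 K d + 6 = 6 - 21 K d$)
$Y = 192$ ($Y = \left(-4 + 10\right) \left(-3 - -35\right) = 6 \left(-3 + 35\right) = 6 \cdot 32 = 192$)
$Y T{\left(20,-7 \right)} = 192 \left(6 - \left(-147\right) 20\right) = 192 \left(6 + 2940\right) = 192 \cdot 2946 = 565632$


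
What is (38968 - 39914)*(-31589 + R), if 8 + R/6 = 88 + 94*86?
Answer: -16455670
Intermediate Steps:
R = 48984 (R = -48 + 6*(88 + 94*86) = -48 + 6*(88 + 8084) = -48 + 6*8172 = -48 + 49032 = 48984)
(38968 - 39914)*(-31589 + R) = (38968 - 39914)*(-31589 + 48984) = -946*17395 = -16455670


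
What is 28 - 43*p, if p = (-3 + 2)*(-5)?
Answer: -187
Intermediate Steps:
p = 5 (p = -1*(-5) = 5)
28 - 43*p = 28 - 43*5 = 28 - 215 = -187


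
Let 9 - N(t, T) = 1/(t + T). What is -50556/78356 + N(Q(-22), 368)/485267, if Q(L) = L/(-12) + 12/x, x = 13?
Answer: -177363505397670/274900985110697 ≈ -0.64519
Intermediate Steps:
Q(L) = 12/13 - L/12 (Q(L) = L/(-12) + 12/13 = L*(-1/12) + 12*(1/13) = -L/12 + 12/13 = 12/13 - L/12)
N(t, T) = 9 - 1/(T + t) (N(t, T) = 9 - 1/(t + T) = 9 - 1/(T + t))
-50556/78356 + N(Q(-22), 368)/485267 = -50556/78356 + ((-1 + 9*368 + 9*(12/13 - 1/12*(-22)))/(368 + (12/13 - 1/12*(-22))))/485267 = -50556*1/78356 + ((-1 + 3312 + 9*(12/13 + 11/6))/(368 + (12/13 + 11/6)))*(1/485267) = -12639/19589 + ((-1 + 3312 + 9*(215/78))/(368 + 215/78))*(1/485267) = -12639/19589 + ((-1 + 3312 + 645/26)/(28919/78))*(1/485267) = -12639/19589 + ((78/28919)*(86731/26))*(1/485267) = -12639/19589 + (260193/28919)*(1/485267) = -12639/19589 + 260193/14033436373 = -177363505397670/274900985110697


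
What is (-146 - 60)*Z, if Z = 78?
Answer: -16068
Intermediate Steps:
(-146 - 60)*Z = (-146 - 60)*78 = -206*78 = -16068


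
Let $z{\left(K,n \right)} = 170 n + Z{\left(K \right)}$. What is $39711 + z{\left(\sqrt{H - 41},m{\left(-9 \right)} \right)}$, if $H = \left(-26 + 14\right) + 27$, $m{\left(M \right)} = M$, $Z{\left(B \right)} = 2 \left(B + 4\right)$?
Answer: $38189 + 2 i \sqrt{26} \approx 38189.0 + 10.198 i$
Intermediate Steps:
$Z{\left(B \right)} = 8 + 2 B$ ($Z{\left(B \right)} = 2 \left(4 + B\right) = 8 + 2 B$)
$H = 15$ ($H = -12 + 27 = 15$)
$z{\left(K,n \right)} = 8 + 2 K + 170 n$ ($z{\left(K,n \right)} = 170 n + \left(8 + 2 K\right) = 8 + 2 K + 170 n$)
$39711 + z{\left(\sqrt{H - 41},m{\left(-9 \right)} \right)} = 39711 + \left(8 + 2 \sqrt{15 - 41} + 170 \left(-9\right)\right) = 39711 + \left(8 + 2 \sqrt{-26} - 1530\right) = 39711 + \left(8 + 2 i \sqrt{26} - 1530\right) = 39711 - \left(1522 - 2 i \sqrt{26}\right) = 38189 + 2 i \sqrt{26}$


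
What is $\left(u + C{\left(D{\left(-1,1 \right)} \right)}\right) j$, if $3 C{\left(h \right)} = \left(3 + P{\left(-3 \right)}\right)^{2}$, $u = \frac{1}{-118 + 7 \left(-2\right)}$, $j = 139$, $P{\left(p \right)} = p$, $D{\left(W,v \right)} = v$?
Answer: $- \frac{139}{132} \approx -1.053$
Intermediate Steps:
$u = - \frac{1}{132}$ ($u = \frac{1}{-118 - 14} = \frac{1}{-132} = - \frac{1}{132} \approx -0.0075758$)
$C{\left(h \right)} = 0$ ($C{\left(h \right)} = \frac{\left(3 - 3\right)^{2}}{3} = \frac{0^{2}}{3} = \frac{1}{3} \cdot 0 = 0$)
$\left(u + C{\left(D{\left(-1,1 \right)} \right)}\right) j = \left(- \frac{1}{132} + 0\right) 139 = \left(- \frac{1}{132}\right) 139 = - \frac{139}{132}$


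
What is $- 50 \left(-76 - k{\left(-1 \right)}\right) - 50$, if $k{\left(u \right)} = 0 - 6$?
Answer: $3450$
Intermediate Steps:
$k{\left(u \right)} = -6$ ($k{\left(u \right)} = 0 - 6 = -6$)
$- 50 \left(-76 - k{\left(-1 \right)}\right) - 50 = - 50 \left(-76 - -6\right) - 50 = - 50 \left(-76 + 6\right) - 50 = \left(-50\right) \left(-70\right) - 50 = 3500 - 50 = 3450$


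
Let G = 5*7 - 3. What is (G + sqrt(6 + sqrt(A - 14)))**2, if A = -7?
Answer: (32 + sqrt(6 + I*sqrt(21)))**2 ≈ 1196.6 + 60.921*I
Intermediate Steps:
G = 32 (G = 35 - 3 = 32)
(G + sqrt(6 + sqrt(A - 14)))**2 = (32 + sqrt(6 + sqrt(-7 - 14)))**2 = (32 + sqrt(6 + sqrt(-21)))**2 = (32 + sqrt(6 + I*sqrt(21)))**2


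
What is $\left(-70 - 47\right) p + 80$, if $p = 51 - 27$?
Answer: $-2728$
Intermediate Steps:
$p = 24$
$\left(-70 - 47\right) p + 80 = \left(-70 - 47\right) 24 + 80 = \left(-117\right) 24 + 80 = -2808 + 80 = -2728$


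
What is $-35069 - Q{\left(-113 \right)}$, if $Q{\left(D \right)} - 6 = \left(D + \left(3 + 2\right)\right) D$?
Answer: $-47279$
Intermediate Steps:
$Q{\left(D \right)} = 6 + D \left(5 + D\right)$ ($Q{\left(D \right)} = 6 + \left(D + \left(3 + 2\right)\right) D = 6 + \left(D + 5\right) D = 6 + \left(5 + D\right) D = 6 + D \left(5 + D\right)$)
$-35069 - Q{\left(-113 \right)} = -35069 - \left(6 + \left(-113\right)^{2} + 5 \left(-113\right)\right) = -35069 - \left(6 + 12769 - 565\right) = -35069 - 12210 = -47279$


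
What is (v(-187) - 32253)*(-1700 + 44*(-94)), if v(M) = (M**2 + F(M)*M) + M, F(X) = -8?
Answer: -23489900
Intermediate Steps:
v(M) = M**2 - 7*M (v(M) = (M**2 - 8*M) + M = M**2 - 7*M)
(v(-187) - 32253)*(-1700 + 44*(-94)) = (-187*(-7 - 187) - 32253)*(-1700 + 44*(-94)) = (-187*(-194) - 32253)*(-1700 - 4136) = (36278 - 32253)*(-5836) = 4025*(-5836) = -23489900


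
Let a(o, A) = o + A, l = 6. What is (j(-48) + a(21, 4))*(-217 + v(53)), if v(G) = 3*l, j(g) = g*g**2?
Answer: 22002833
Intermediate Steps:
j(g) = g**3
a(o, A) = A + o
v(G) = 18 (v(G) = 3*6 = 18)
(j(-48) + a(21, 4))*(-217 + v(53)) = ((-48)**3 + (4 + 21))*(-217 + 18) = (-110592 + 25)*(-199) = -110567*(-199) = 22002833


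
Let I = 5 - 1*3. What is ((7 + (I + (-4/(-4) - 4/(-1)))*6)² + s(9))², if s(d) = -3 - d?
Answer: 5707321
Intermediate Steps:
I = 2 (I = 5 - 3 = 2)
((7 + (I + (-4/(-4) - 4/(-1)))*6)² + s(9))² = ((7 + (2 + (-4/(-4) - 4/(-1)))*6)² + (-3 - 1*9))² = ((7 + (2 + (-4*(-¼) - 4*(-1)))*6)² + (-3 - 9))² = ((7 + (2 + (1 + 4))*6)² - 12)² = ((7 + (2 + 5)*6)² - 12)² = ((7 + 7*6)² - 12)² = ((7 + 42)² - 12)² = (49² - 12)² = (2401 - 12)² = 2389² = 5707321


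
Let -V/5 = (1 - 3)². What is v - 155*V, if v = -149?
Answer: 2951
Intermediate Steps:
V = -20 (V = -5*(1 - 3)² = -5*(-2)² = -5*4 = -20)
v - 155*V = -149 - 155*(-20) = -149 + 3100 = 2951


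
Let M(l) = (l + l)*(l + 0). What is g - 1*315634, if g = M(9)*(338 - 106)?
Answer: -278050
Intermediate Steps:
M(l) = 2*l**2 (M(l) = (2*l)*l = 2*l**2)
g = 37584 (g = (2*9**2)*(338 - 106) = (2*81)*232 = 162*232 = 37584)
g - 1*315634 = 37584 - 1*315634 = 37584 - 315634 = -278050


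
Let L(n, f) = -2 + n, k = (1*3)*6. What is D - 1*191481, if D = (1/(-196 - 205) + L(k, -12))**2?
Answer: -30749184056/160801 ≈ -1.9123e+5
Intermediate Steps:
k = 18 (k = 3*6 = 18)
D = 41152225/160801 (D = (1/(-196 - 205) + (-2 + 18))**2 = (1/(-401) + 16)**2 = (-1/401 + 16)**2 = (6415/401)**2 = 41152225/160801 ≈ 255.92)
D - 1*191481 = 41152225/160801 - 1*191481 = 41152225/160801 - 191481 = -30749184056/160801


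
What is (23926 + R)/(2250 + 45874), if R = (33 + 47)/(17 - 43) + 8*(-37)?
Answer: 153575/312806 ≈ 0.49096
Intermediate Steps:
R = -3888/13 (R = 80/(-26) - 296 = 80*(-1/26) - 296 = -40/13 - 296 = -3888/13 ≈ -299.08)
(23926 + R)/(2250 + 45874) = (23926 - 3888/13)/(2250 + 45874) = (307150/13)/48124 = (307150/13)*(1/48124) = 153575/312806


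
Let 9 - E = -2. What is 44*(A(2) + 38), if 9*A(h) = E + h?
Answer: 15620/9 ≈ 1735.6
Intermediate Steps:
E = 11 (E = 9 - 1*(-2) = 9 + 2 = 11)
A(h) = 11/9 + h/9 (A(h) = (11 + h)/9 = 11/9 + h/9)
44*(A(2) + 38) = 44*((11/9 + (⅑)*2) + 38) = 44*((11/9 + 2/9) + 38) = 44*(13/9 + 38) = 44*(355/9) = 15620/9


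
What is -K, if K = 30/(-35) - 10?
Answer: 76/7 ≈ 10.857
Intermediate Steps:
K = -76/7 (K = 30*(-1/35) - 10 = -6/7 - 10 = -76/7 ≈ -10.857)
-K = -1*(-76/7) = 76/7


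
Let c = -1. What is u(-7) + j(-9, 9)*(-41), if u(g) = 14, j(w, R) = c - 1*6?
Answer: 301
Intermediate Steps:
j(w, R) = -7 (j(w, R) = -1 - 1*6 = -1 - 6 = -7)
u(-7) + j(-9, 9)*(-41) = 14 - 7*(-41) = 14 + 287 = 301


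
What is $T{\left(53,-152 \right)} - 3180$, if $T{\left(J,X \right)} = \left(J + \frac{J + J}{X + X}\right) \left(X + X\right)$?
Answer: $-19186$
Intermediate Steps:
$T{\left(J,X \right)} = 2 X \left(J + \frac{J}{X}\right)$ ($T{\left(J,X \right)} = \left(J + \frac{2 J}{2 X}\right) 2 X = \left(J + 2 J \frac{1}{2 X}\right) 2 X = \left(J + \frac{J}{X}\right) 2 X = 2 X \left(J + \frac{J}{X}\right)$)
$T{\left(53,-152 \right)} - 3180 = 2 \cdot 53 \left(1 - 152\right) - 3180 = 2 \cdot 53 \left(-151\right) - 3180 = -16006 - 3180 = -19186$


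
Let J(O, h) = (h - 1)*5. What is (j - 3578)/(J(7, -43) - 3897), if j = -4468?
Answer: 8046/4117 ≈ 1.9543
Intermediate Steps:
J(O, h) = -5 + 5*h (J(O, h) = (-1 + h)*5 = -5 + 5*h)
(j - 3578)/(J(7, -43) - 3897) = (-4468 - 3578)/((-5 + 5*(-43)) - 3897) = -8046/((-5 - 215) - 3897) = -8046/(-220 - 3897) = -8046/(-4117) = -8046*(-1/4117) = 8046/4117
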